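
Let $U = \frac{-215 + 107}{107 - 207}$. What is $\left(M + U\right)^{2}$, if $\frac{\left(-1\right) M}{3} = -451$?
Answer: $\frac{1145957904}{625} \approx 1.8335 \cdot 10^{6}$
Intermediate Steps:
$M = 1353$ ($M = \left(-3\right) \left(-451\right) = 1353$)
$U = \frac{27}{25}$ ($U = - \frac{108}{-100} = \left(-108\right) \left(- \frac{1}{100}\right) = \frac{27}{25} \approx 1.08$)
$\left(M + U\right)^{2} = \left(1353 + \frac{27}{25}\right)^{2} = \left(\frac{33852}{25}\right)^{2} = \frac{1145957904}{625}$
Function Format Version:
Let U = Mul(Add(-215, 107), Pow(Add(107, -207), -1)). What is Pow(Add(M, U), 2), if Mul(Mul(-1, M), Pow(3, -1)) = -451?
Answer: Rational(1145957904, 625) ≈ 1.8335e+6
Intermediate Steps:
M = 1353 (M = Mul(-3, -451) = 1353)
U = Rational(27, 25) (U = Mul(-108, Pow(-100, -1)) = Mul(-108, Rational(-1, 100)) = Rational(27, 25) ≈ 1.0800)
Pow(Add(M, U), 2) = Pow(Add(1353, Rational(27, 25)), 2) = Pow(Rational(33852, 25), 2) = Rational(1145957904, 625)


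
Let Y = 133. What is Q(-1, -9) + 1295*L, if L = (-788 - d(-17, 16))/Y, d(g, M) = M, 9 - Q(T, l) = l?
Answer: -148398/19 ≈ -7810.4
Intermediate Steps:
Q(T, l) = 9 - l
L = -804/133 (L = (-788 - 1*16)/133 = (-788 - 16)*(1/133) = -804*1/133 = -804/133 ≈ -6.0451)
Q(-1, -9) + 1295*L = (9 - 1*(-9)) + 1295*(-804/133) = (9 + 9) - 148740/19 = 18 - 148740/19 = -148398/19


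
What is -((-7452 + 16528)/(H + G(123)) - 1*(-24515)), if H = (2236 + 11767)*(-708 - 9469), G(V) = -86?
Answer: -3493598736679/142508617 ≈ -24515.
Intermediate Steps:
H = -142508531 (H = 14003*(-10177) = -142508531)
-((-7452 + 16528)/(H + G(123)) - 1*(-24515)) = -((-7452 + 16528)/(-142508531 - 86) - 1*(-24515)) = -(9076/(-142508617) + 24515) = -(9076*(-1/142508617) + 24515) = -(-9076/142508617 + 24515) = -1*3493598736679/142508617 = -3493598736679/142508617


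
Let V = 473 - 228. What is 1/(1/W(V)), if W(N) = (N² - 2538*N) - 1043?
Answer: -562828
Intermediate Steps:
V = 245
W(N) = -1043 + N² - 2538*N
1/(1/W(V)) = 1/(1/(-1043 + 245² - 2538*245)) = 1/(1/(-1043 + 60025 - 621810)) = 1/(1/(-562828)) = 1/(-1/562828) = -562828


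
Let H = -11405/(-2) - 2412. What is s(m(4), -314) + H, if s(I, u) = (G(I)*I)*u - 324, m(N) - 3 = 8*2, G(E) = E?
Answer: -220775/2 ≈ -1.1039e+5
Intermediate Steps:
m(N) = 19 (m(N) = 3 + 8*2 = 3 + 16 = 19)
s(I, u) = -324 + u*I² (s(I, u) = (I*I)*u - 324 = I²*u - 324 = u*I² - 324 = -324 + u*I²)
H = 6581/2 (H = -11405*(-½) - 2412 = 11405/2 - 2412 = 6581/2 ≈ 3290.5)
s(m(4), -314) + H = (-324 - 314*19²) + 6581/2 = (-324 - 314*361) + 6581/2 = (-324 - 113354) + 6581/2 = -113678 + 6581/2 = -220775/2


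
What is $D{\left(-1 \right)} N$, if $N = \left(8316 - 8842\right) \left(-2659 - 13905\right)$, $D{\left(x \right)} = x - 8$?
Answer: $-78413976$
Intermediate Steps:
$D{\left(x \right)} = -8 + x$
$N = 8712664$ ($N = \left(-526\right) \left(-16564\right) = 8712664$)
$D{\left(-1 \right)} N = \left(-8 - 1\right) 8712664 = \left(-9\right) 8712664 = -78413976$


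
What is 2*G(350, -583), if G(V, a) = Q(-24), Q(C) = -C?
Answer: 48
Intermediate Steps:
G(V, a) = 24 (G(V, a) = -1*(-24) = 24)
2*G(350, -583) = 2*24 = 48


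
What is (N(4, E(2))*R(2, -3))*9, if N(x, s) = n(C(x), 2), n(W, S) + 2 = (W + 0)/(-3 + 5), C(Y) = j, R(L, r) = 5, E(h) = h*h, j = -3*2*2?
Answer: -360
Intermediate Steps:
j = -12 (j = -6*2 = -12)
E(h) = h²
C(Y) = -12
n(W, S) = -2 + W/2 (n(W, S) = -2 + (W + 0)/(-3 + 5) = -2 + W/2)
N(x, s) = -8 (N(x, s) = -2 + (½)*(-12) = -2 - 6 = -8)
(N(4, E(2))*R(2, -3))*9 = -8*5*9 = -40*9 = -360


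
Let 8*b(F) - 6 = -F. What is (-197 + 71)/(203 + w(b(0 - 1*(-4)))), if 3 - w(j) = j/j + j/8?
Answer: -576/937 ≈ -0.61473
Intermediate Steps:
b(F) = 3/4 - F/8 (b(F) = 3/4 + (-F)/8 = 3/4 - F/8)
w(j) = 2 - j/8 (w(j) = 3 - (j/j + j/8) = 3 - (1 + j*(1/8)) = 3 - (1 + j/8) = 3 + (-1 - j/8) = 2 - j/8)
(-197 + 71)/(203 + w(b(0 - 1*(-4)))) = (-197 + 71)/(203 + (2 - (3/4 - (0 - 1*(-4))/8)/8)) = -126/(203 + (2 - (3/4 - (0 + 4)/8)/8)) = -126/(203 + (2 - (3/4 - 1/8*4)/8)) = -126/(203 + (2 - (3/4 - 1/2)/8)) = -126/(203 + (2 - 1/8*1/4)) = -126/(203 + (2 - 1/32)) = -126/(203 + 63/32) = -126/(6559/32) = (32/6559)*(-126) = -576/937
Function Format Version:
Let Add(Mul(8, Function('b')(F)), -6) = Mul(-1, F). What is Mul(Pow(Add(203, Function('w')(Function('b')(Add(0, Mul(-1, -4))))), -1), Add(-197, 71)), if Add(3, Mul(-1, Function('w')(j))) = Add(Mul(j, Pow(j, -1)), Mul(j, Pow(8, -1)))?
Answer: Rational(-576, 937) ≈ -0.61473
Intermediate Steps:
Function('b')(F) = Add(Rational(3, 4), Mul(Rational(-1, 8), F)) (Function('b')(F) = Add(Rational(3, 4), Mul(Rational(1, 8), Mul(-1, F))) = Add(Rational(3, 4), Mul(Rational(-1, 8), F)))
Function('w')(j) = Add(2, Mul(Rational(-1, 8), j)) (Function('w')(j) = Add(3, Mul(-1, Add(Mul(j, Pow(j, -1)), Mul(j, Pow(8, -1))))) = Add(3, Mul(-1, Add(1, Mul(j, Rational(1, 8))))) = Add(3, Mul(-1, Add(1, Mul(Rational(1, 8), j)))) = Add(3, Add(-1, Mul(Rational(-1, 8), j))) = Add(2, Mul(Rational(-1, 8), j)))
Mul(Pow(Add(203, Function('w')(Function('b')(Add(0, Mul(-1, -4))))), -1), Add(-197, 71)) = Mul(Pow(Add(203, Add(2, Mul(Rational(-1, 8), Add(Rational(3, 4), Mul(Rational(-1, 8), Add(0, Mul(-1, -4))))))), -1), Add(-197, 71)) = Mul(Pow(Add(203, Add(2, Mul(Rational(-1, 8), Add(Rational(3, 4), Mul(Rational(-1, 8), Add(0, 4)))))), -1), -126) = Mul(Pow(Add(203, Add(2, Mul(Rational(-1, 8), Add(Rational(3, 4), Mul(Rational(-1, 8), 4))))), -1), -126) = Mul(Pow(Add(203, Add(2, Mul(Rational(-1, 8), Add(Rational(3, 4), Rational(-1, 2))))), -1), -126) = Mul(Pow(Add(203, Add(2, Mul(Rational(-1, 8), Rational(1, 4)))), -1), -126) = Mul(Pow(Add(203, Add(2, Rational(-1, 32))), -1), -126) = Mul(Pow(Add(203, Rational(63, 32)), -1), -126) = Mul(Pow(Rational(6559, 32), -1), -126) = Mul(Rational(32, 6559), -126) = Rational(-576, 937)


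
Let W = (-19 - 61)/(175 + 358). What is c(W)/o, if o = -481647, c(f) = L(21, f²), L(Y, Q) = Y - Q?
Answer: -5959469/136830614583 ≈ -4.3554e-5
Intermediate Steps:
W = -80/533 ≈ -0.15009
c(f) = 21 - f²
c(W)/o = (21 - (-80/533)²)/(-481647) = (21 - 1*6400/284089)*(-1/481647) = (21 - 6400/284089)*(-1/481647) = (5959469/284089)*(-1/481647) = -5959469/136830614583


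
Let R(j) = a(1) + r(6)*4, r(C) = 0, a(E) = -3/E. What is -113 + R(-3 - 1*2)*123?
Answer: -482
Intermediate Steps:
R(j) = -3 (R(j) = -3/1 + 0*4 = -3*1 + 0 = -3 + 0 = -3)
-113 + R(-3 - 1*2)*123 = -113 - 3*123 = -113 - 369 = -482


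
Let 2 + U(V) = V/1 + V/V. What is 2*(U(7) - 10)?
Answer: -8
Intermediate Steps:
U(V) = -1 + V (U(V) = -2 + (V/1 + V/V) = -2 + (V*1 + 1) = -2 + (V + 1) = -2 + (1 + V) = -1 + V)
2*(U(7) - 10) = 2*((-1 + 7) - 10) = 2*(6 - 10) = 2*(-4) = -8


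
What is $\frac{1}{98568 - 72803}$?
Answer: $\frac{1}{25765} \approx 3.8812 \cdot 10^{-5}$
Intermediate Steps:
$\frac{1}{98568 - 72803} = \frac{1}{25765}$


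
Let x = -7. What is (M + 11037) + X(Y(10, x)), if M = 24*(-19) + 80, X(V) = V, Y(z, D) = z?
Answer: 10671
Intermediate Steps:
M = -376 (M = -456 + 80 = -376)
(M + 11037) + X(Y(10, x)) = (-376 + 11037) + 10 = 10661 + 10 = 10671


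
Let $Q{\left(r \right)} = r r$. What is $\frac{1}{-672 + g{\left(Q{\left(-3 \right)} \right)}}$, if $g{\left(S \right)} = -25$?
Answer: $- \frac{1}{697} \approx -0.0014347$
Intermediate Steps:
$Q{\left(r \right)} = r^{2}$
$\frac{1}{-672 + g{\left(Q{\left(-3 \right)} \right)}} = \frac{1}{-672 - 25} = \frac{1}{-697} = - \frac{1}{697}$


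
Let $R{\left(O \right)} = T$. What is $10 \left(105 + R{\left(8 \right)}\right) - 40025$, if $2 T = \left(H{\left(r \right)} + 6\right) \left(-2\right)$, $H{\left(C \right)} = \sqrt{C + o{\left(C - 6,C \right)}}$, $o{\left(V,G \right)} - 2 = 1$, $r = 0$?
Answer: $-39035 - 10 \sqrt{3} \approx -39052.0$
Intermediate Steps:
$o{\left(V,G \right)} = 3$ ($o{\left(V,G \right)} = 2 + 1 = 3$)
$H{\left(C \right)} = \sqrt{3 + C}$ ($H{\left(C \right)} = \sqrt{C + 3} = \sqrt{3 + C}$)
$T = -6 - \sqrt{3}$ ($T = \frac{\left(\sqrt{3 + 0} + 6\right) \left(-2\right)}{2} = \frac{\left(\sqrt{3} + 6\right) \left(-2\right)}{2} = \frac{\left(6 + \sqrt{3}\right) \left(-2\right)}{2} = \frac{-12 - 2 \sqrt{3}}{2} = -6 - \sqrt{3} \approx -7.732$)
$R{\left(O \right)} = -6 - \sqrt{3}$
$10 \left(105 + R{\left(8 \right)}\right) - 40025 = 10 \left(105 - \left(6 + \sqrt{3}\right)\right) - 40025 = 10 \left(99 - \sqrt{3}\right) - 40025 = \left(990 - 10 \sqrt{3}\right) - 40025 = -39035 - 10 \sqrt{3}$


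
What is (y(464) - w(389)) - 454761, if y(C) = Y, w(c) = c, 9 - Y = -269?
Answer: -454872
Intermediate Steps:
Y = 278 (Y = 9 - 1*(-269) = 9 + 269 = 278)
y(C) = 278
(y(464) - w(389)) - 454761 = (278 - 1*389) - 454761 = (278 - 389) - 454761 = -111 - 454761 = -454872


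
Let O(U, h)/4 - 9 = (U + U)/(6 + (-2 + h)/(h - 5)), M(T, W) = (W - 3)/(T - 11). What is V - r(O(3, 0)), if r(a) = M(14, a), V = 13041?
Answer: 52115/4 ≈ 13029.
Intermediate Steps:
M(T, W) = (-3 + W)/(-11 + T)
O(U, h) = 36 + 8*U/(6 + (-2 + h)/(-5 + h)) (O(U, h) = 36 + 4*((U + U)/(6 + (-2 + h)/(h - 5))) = 36 + 4*((2*U)/(6 + (-2 + h)/(-5 + h))) = 36 + 4*(2*U/(6 + (-2 + h)/(-5 + h))) = 36 + 8*U/(6 + (-2 + h)/(-5 + h)))
r(a) = -1 + a/3 (r(a) = (-3 + a)/(-11 + 14) = (-3 + a)/3 = -1 + a/3)
V - r(O(3, 0)) = 13041 - (-1 + (4*(-288 - 10*3 + 63*0 + 2*3*0)/(-32 + 7*0))/3) = 13041 - (-1 + (4*(-288 - 30 + 0 + 0)/(-32 + 0))/3) = 13041 - (-1 + (4*(-318)/(-32))/3) = 13041 - (-1 + (4*(-1/32)*(-318))/3) = 13041 - (-1 + (⅓)*(159/4)) = 13041 - (-1 + 53/4) = 13041 - 1*49/4 = 13041 - 49/4 = 52115/4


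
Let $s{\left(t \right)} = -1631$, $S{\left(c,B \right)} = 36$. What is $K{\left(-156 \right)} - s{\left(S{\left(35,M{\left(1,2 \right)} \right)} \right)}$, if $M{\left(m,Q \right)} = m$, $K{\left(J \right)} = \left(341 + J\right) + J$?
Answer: $1660$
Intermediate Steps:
$K{\left(J \right)} = 341 + 2 J$
$K{\left(-156 \right)} - s{\left(S{\left(35,M{\left(1,2 \right)} \right)} \right)} = \left(341 + 2 \left(-156\right)\right) - -1631 = \left(341 - 312\right) + 1631 = 29 + 1631 = 1660$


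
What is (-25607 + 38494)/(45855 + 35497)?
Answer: 12887/81352 ≈ 0.15841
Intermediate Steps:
(-25607 + 38494)/(45855 + 35497) = 12887/81352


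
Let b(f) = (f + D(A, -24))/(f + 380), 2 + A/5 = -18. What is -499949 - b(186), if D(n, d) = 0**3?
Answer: -141485660/283 ≈ -4.9995e+5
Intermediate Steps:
A = -100 (A = -10 + 5*(-18) = -10 - 90 = -100)
D(n, d) = 0
b(f) = f/(380 + f) (b(f) = (f + 0)/(f + 380) = f/(380 + f))
-499949 - b(186) = -499949 - 186/(380 + 186) = -499949 - 186/566 = -499949 - 1*93/283 = -499949 - 93/283 = -141485660/283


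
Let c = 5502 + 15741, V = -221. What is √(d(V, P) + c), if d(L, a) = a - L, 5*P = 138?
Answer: √537290/5 ≈ 146.60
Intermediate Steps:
P = 138/5 (P = (⅕)*138 = 138/5 ≈ 27.600)
c = 21243
√(d(V, P) + c) = √((138/5 - 1*(-221)) + 21243) = √((138/5 + 221) + 21243) = √(1243/5 + 21243) = √(107458/5) = √537290/5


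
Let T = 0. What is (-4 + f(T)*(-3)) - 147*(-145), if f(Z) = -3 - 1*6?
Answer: 21338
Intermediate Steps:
f(Z) = -9 (f(Z) = -3 - 6 = -9)
(-4 + f(T)*(-3)) - 147*(-145) = (-4 - 9*(-3)) - 147*(-145) = (-4 + 27) + 21315 = 23 + 21315 = 21338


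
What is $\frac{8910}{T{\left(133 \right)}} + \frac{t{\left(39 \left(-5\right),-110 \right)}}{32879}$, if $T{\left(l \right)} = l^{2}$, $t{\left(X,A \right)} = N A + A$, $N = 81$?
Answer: $\frac{247490}{1079029} \approx 0.22936$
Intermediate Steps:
$t{\left(X,A \right)} = 82 A$ ($t{\left(X,A \right)} = 81 A + A = 82 A$)
$\frac{8910}{T{\left(133 \right)}} + \frac{t{\left(39 \left(-5\right),-110 \right)}}{32879} = \frac{8910}{133^{2}} + \frac{82 \left(-110\right)}{32879} = \frac{8910}{17689} - \frac{820}{2989} = \frac{247490}{1079029}$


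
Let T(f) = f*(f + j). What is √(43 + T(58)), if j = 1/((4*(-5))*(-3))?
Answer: √3067170/30 ≈ 58.378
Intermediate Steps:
j = 1/60 (j = 1/(-20*(-3)) = 1/60 ≈ 0.016667)
T(f) = f*(1/60 + f) (T(f) = f*(f + 1/60) = f*(1/60 + f))
√(43 + T(58)) = √(43 + 58*(1/60 + 58)) = √(43 + 58*(3481/60)) = √(43 + 100949/30) = √(102239/30) = √3067170/30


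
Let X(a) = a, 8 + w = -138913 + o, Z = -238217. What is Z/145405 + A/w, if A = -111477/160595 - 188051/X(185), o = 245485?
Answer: -15171901584651261/9207115651571630 ≈ -1.6478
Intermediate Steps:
w = 106564 (w = -8 + (-138913 + 245485) = -8 + 106572 = 106564)
A = -6044134718/5942015 (A = -111477/160595 - 188051/185 = -6044134718/5942015 ≈ -1017.2)
Z/145405 + A/w = -238217/145405 - 6044134718/5942015/106564 = -238217*1/145405 - 6044134718/5942015*1/106564 = -238217/145405 - 3022067359/316602443230 = -15171901584651261/9207115651571630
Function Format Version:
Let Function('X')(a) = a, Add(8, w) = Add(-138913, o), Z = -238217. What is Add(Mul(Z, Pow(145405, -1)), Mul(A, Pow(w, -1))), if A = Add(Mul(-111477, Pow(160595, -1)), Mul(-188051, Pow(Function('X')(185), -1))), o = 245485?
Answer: Rational(-15171901584651261, 9207115651571630) ≈ -1.6478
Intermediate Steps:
w = 106564 (w = Add(-8, Add(-138913, 245485)) = Add(-8, 106572) = 106564)
A = Rational(-6044134718, 5942015) (A = Add(Mul(-111477, Pow(160595, -1)), Mul(-188051, Pow(185, -1))) = Add(Mul(-111477, Rational(1, 160595)), Mul(-188051, Rational(1, 185))) = Add(Rational(-111477, 160595), Rational(-188051, 185)) = Rational(-6044134718, 5942015) ≈ -1017.2)
Add(Mul(Z, Pow(145405, -1)), Mul(A, Pow(w, -1))) = Add(Mul(-238217, Pow(145405, -1)), Mul(Rational(-6044134718, 5942015), Pow(106564, -1))) = Add(Mul(-238217, Rational(1, 145405)), Mul(Rational(-6044134718, 5942015), Rational(1, 106564))) = Add(Rational(-238217, 145405), Rational(-3022067359, 316602443230)) = Rational(-15171901584651261, 9207115651571630)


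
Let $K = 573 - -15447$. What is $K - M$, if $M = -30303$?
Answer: $46323$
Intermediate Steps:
$K = 16020$ ($K = 573 + 15447 = 16020$)
$K - M = 16020 - -30303 = 16020 + 30303 = 46323$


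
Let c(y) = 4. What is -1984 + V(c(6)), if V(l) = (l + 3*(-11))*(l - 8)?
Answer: -1868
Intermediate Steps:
V(l) = (-33 + l)*(-8 + l) (V(l) = (l - 33)*(-8 + l) = (-33 + l)*(-8 + l))
-1984 + V(c(6)) = -1984 + (264 + 4**2 - 41*4) = -1984 + (264 + 16 - 164) = -1984 + 116 = -1868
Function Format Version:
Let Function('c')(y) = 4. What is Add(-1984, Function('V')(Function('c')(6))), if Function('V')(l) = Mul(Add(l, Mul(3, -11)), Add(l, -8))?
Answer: -1868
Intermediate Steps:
Function('V')(l) = Mul(Add(-33, l), Add(-8, l)) (Function('V')(l) = Mul(Add(l, -33), Add(-8, l)) = Mul(Add(-33, l), Add(-8, l)))
Add(-1984, Function('V')(Function('c')(6))) = Add(-1984, Add(264, Pow(4, 2), Mul(-41, 4))) = Add(-1984, Add(264, 16, -164)) = Add(-1984, 116) = -1868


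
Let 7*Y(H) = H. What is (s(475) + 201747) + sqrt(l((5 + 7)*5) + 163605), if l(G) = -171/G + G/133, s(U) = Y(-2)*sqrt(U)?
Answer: 201747 - 10*sqrt(19)/7 + sqrt(289396641135)/1330 ≈ 2.0215e+5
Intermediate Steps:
Y(H) = H/7
s(U) = -2*sqrt(U)/7 (s(U) = ((1/7)*(-2))*sqrt(U) = -2*sqrt(U)/7)
l(G) = -171/G + G/133 (l(G) = -171/G + G*(1/133) = -171/G + G/133)
(s(475) + 201747) + sqrt(l((5 + 7)*5) + 163605) = (-10*sqrt(19)/7 + 201747) + sqrt((-171*1/(5*(5 + 7)) + ((5 + 7)*5)/133) + 163605) = (-10*sqrt(19)/7 + 201747) + sqrt((-171/(12*5) + (12*5)/133) + 163605) = (-10*sqrt(19)/7 + 201747) + sqrt((-171/60 + (1/133)*60) + 163605) = (201747 - 10*sqrt(19)/7) + sqrt((-171*1/60 + 60/133) + 163605) = (201747 - 10*sqrt(19)/7) + sqrt((-57/20 + 60/133) + 163605) = (201747 - 10*sqrt(19)/7) + sqrt(-6381/2660 + 163605) = (201747 - 10*sqrt(19)/7) + sqrt(435182919/2660) = (201747 - 10*sqrt(19)/7) + sqrt(289396641135)/1330 = 201747 - 10*sqrt(19)/7 + sqrt(289396641135)/1330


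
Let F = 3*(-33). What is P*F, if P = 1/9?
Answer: -11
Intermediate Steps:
F = -99
P = ⅑ ≈ 0.11111
P*F = (⅑)*(-99) = -11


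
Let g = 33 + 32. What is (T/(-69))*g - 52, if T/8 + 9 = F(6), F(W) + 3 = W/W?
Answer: 2132/69 ≈ 30.899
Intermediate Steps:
F(W) = -2 (F(W) = -3 + W/W = -3 + 1 = -2)
T = -88 (T = -72 + 8*(-2) = -72 - 16 = -88)
g = 65
(T/(-69))*g - 52 = -88/(-69)*65 - 52 = -88*(-1/69)*65 - 52 = (88/69)*65 - 52 = 5720/69 - 52 = 2132/69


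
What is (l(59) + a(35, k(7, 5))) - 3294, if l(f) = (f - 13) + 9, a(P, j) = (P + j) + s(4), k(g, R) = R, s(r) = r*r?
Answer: -3183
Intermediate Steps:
s(r) = r²
a(P, j) = 16 + P + j (a(P, j) = (P + j) + 4² = (P + j) + 16 = 16 + P + j)
l(f) = -4 + f (l(f) = (-13 + f) + 9 = -4 + f)
(l(59) + a(35, k(7, 5))) - 3294 = ((-4 + 59) + (16 + 35 + 5)) - 3294 = (55 + 56) - 3294 = 111 - 3294 = -3183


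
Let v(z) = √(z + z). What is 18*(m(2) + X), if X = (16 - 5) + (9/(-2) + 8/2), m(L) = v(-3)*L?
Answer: 189 + 36*I*√6 ≈ 189.0 + 88.182*I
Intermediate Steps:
v(z) = √2*√z (v(z) = √(2*z) = √2*√z)
m(L) = I*L*√6 (m(L) = (√2*√(-3))*L = (√2*(I*√3))*L = (I*√6)*L = I*L*√6)
X = 21/2 (X = 11 + (9*(-½) + 8*(½)) = 11 + (-9/2 + 4) = 11 - ½ = 21/2 ≈ 10.500)
18*(m(2) + X) = 18*(I*2*√6 + 21/2) = 18*(2*I*√6 + 21/2) = 18*(21/2 + 2*I*√6) = 189 + 36*I*√6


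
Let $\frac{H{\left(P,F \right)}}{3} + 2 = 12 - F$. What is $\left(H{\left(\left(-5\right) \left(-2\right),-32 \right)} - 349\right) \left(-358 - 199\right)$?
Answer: $124211$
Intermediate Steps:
$H{\left(P,F \right)} = 30 - 3 F$ ($H{\left(P,F \right)} = -6 + 3 \left(12 - F\right) = -6 - \left(-36 + 3 F\right) = 30 - 3 F$)
$\left(H{\left(\left(-5\right) \left(-2\right),-32 \right)} - 349\right) \left(-358 - 199\right) = \left(\left(30 - -96\right) - 349\right) \left(-358 - 199\right) = \left(\left(30 + 96\right) - 349\right) \left(-358 - 199\right) = \left(126 - 349\right) \left(-557\right) = \left(-223\right) \left(-557\right) = 124211$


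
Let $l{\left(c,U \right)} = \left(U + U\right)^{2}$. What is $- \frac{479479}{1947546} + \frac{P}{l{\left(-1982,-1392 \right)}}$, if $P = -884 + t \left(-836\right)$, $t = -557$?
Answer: $- \frac{1220104049}{6551544744} \approx -0.18623$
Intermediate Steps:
$l{\left(c,U \right)} = 4 U^{2}$ ($l{\left(c,U \right)} = \left(2 U\right)^{2} = 4 U^{2}$)
$P = 464768$ ($P = -884 - -465652 = -884 + 465652 = 464768$)
$- \frac{479479}{1947546} + \frac{P}{l{\left(-1982,-1392 \right)}} = - \frac{479479}{1947546} + \frac{464768}{4 \left(-1392\right)^{2}} = \left(-479479\right) \frac{1}{1947546} + \frac{464768}{4 \cdot 1937664} = - \frac{479479}{1947546} + \frac{464768}{7750656} = - \frac{479479}{1947546} + 464768 \cdot \frac{1}{7750656} = - \frac{479479}{1947546} + \frac{3631}{60552} = - \frac{1220104049}{6551544744}$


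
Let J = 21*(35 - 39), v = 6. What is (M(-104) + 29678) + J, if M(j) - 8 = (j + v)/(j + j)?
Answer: 3078657/104 ≈ 29602.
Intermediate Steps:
J = -84 (J = 21*(-4) = -84)
M(j) = 8 + (6 + j)/(2*j) (M(j) = 8 + (j + 6)/(j + j) = 8 + (6 + j)/((2*j)) = 8 + (6 + j)*(1/(2*j)) = 8 + (6 + j)/(2*j))
(M(-104) + 29678) + J = ((17/2 + 3/(-104)) + 29678) - 84 = ((17/2 + 3*(-1/104)) + 29678) - 84 = ((17/2 - 3/104) + 29678) - 84 = (881/104 + 29678) - 84 = 3087393/104 - 84 = 3078657/104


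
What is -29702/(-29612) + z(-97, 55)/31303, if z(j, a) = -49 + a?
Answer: 464969689/463472218 ≈ 1.0032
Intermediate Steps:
-29702/(-29612) + z(-97, 55)/31303 = -29702/(-29612) + (-49 + 55)/31303 = -29702*(-1/29612) + 6*(1/31303) = 14851/14806 + 6/31303 = 464969689/463472218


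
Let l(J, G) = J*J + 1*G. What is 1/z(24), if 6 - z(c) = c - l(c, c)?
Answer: 1/582 ≈ 0.0017182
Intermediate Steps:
l(J, G) = G + J² (l(J, G) = J² + G = G + J²)
z(c) = 6 + c² (z(c) = 6 - (c - (c + c²)) = 6 - (c + (-c - c²)) = 6 - (-1)*c² = 6 + c²)
1/z(24) = 1/(6 + 24²) = 1/(6 + 576) = 1/582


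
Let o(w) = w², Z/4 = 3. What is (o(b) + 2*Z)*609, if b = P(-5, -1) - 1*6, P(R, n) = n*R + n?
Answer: 17052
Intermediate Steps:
P(R, n) = n + R*n (P(R, n) = R*n + n = n + R*n)
Z = 12 (Z = 4*3 = 12)
b = -2 (b = -(1 - 5) - 1*6 = -1*(-4) - 6 = 4 - 6 = -2)
(o(b) + 2*Z)*609 = ((-2)² + 2*12)*609 = (4 + 24)*609 = 28*609 = 17052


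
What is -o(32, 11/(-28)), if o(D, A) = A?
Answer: 11/28 ≈ 0.39286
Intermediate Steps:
-o(32, 11/(-28)) = -11/(-28) = -11*(-1)/28 = -1*(-11/28) = 11/28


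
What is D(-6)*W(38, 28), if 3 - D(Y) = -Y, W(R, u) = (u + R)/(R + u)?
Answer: -3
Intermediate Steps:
W(R, u) = 1 (W(R, u) = (R + u)/(R + u) = 1)
D(Y) = 3 + Y (D(Y) = 3 - (-1)*Y = 3 + Y)
D(-6)*W(38, 28) = (3 - 6)*1 = -3*1 = -3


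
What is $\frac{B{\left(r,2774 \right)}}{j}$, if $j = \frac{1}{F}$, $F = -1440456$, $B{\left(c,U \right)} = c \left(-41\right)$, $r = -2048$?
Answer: $-120952209408$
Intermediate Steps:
$B{\left(c,U \right)} = - 41 c$
$j = - \frac{1}{1440456}$ ($j = \frac{1}{-1440456} = - \frac{1}{1440456} \approx -6.9422 \cdot 10^{-7}$)
$\frac{B{\left(r,2774 \right)}}{j} = \frac{\left(-41\right) \left(-2048\right)}{- \frac{1}{1440456}} = 83968 \left(-1440456\right) = -120952209408$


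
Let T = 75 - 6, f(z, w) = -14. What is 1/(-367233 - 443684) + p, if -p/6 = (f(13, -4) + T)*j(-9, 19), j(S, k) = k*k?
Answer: -96604542211/810917 ≈ -1.1913e+5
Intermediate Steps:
T = 69
j(S, k) = k²
p = -119130 (p = -6*(-14 + 69)*19² = -330*361 = -6*19855 = -119130)
1/(-367233 - 443684) + p = 1/(-367233 - 443684) - 119130 = 1/(-810917) - 119130 = -1/810917 - 119130 = -96604542211/810917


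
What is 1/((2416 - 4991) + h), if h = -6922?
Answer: -1/9497 ≈ -0.00010530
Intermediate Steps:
1/((2416 - 4991) + h) = 1/((2416 - 4991) - 6922) = 1/(-2575 - 6922) = 1/(-9497) = -1/9497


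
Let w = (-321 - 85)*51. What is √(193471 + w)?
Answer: √172765 ≈ 415.65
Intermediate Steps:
w = -20706 (w = -406*51 = -20706)
√(193471 + w) = √(193471 - 20706) = √172765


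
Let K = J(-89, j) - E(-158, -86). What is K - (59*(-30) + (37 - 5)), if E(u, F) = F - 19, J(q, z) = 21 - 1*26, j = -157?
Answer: 1838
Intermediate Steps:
J(q, z) = -5 (J(q, z) = 21 - 26 = -5)
E(u, F) = -19 + F
K = 100 (K = -5 - (-19 - 86) = -5 - 1*(-105) = -5 + 105 = 100)
K - (59*(-30) + (37 - 5)) = 100 - (59*(-30) + (37 - 5)) = 100 - (-1770 + 32) = 100 - 1*(-1738) = 100 + 1738 = 1838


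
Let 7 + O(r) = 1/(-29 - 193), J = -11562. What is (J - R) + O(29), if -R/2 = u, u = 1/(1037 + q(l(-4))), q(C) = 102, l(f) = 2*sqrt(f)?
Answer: -2925314897/252858 ≈ -11569.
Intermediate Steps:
O(r) = -1555/222 (O(r) = -7 + 1/(-29 - 193) = -7 + 1/(-222) = -7 - 1/222 = -1555/222)
u = 1/1139 (u = 1/(1037 + 102) = 1/1139 ≈ 0.00087796)
R = -2/1139 (R = -2*1/1139 = -2/1139 ≈ -0.0017559)
(J - R) + O(29) = (-11562 - 1*(-2/1139)) - 1555/222 = (-11562 + 2/1139) - 1555/222 = -13169116/1139 - 1555/222 = -2925314897/252858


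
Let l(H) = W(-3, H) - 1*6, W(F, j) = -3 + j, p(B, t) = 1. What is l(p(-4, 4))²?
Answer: 64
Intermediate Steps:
l(H) = -9 + H (l(H) = (-3 + H) - 1*6 = (-3 + H) - 6 = -9 + H)
l(p(-4, 4))² = (-9 + 1)² = (-8)² = 64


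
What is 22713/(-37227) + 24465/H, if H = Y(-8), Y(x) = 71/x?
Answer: -2429227021/881039 ≈ -2757.2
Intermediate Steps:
H = -71/8 (H = 71/(-8) = 71*(-1/8) = -71/8 ≈ -8.8750)
22713/(-37227) + 24465/H = 22713/(-37227) + 24465/(-71/8) = 22713*(-1/37227) + 24465*(-8/71) = -7571/12409 - 195720/71 = -2429227021/881039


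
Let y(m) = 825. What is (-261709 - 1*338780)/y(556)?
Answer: -200163/275 ≈ -727.87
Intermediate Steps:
(-261709 - 1*338780)/y(556) = (-261709 - 1*338780)/825 = (-261709 - 338780)*(1/825) = -600489*1/825 = -200163/275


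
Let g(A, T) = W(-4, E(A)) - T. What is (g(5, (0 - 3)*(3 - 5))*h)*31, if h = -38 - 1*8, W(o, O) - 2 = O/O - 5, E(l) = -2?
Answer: 11408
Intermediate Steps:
W(o, O) = -2 (W(o, O) = 2 + (O/O - 5) = 2 + (1 - 5) = 2 - 4 = -2)
h = -46 (h = -38 - 8 = -46)
g(A, T) = -2 - T
(g(5, (0 - 3)*(3 - 5))*h)*31 = ((-2 - (0 - 3)*(3 - 5))*(-46))*31 = ((-2 - (-3)*(-2))*(-46))*31 = ((-2 - 1*6)*(-46))*31 = ((-2 - 6)*(-46))*31 = -8*(-46)*31 = 368*31 = 11408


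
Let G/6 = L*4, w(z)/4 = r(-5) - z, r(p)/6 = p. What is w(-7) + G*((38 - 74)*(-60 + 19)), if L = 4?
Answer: 141604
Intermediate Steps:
r(p) = 6*p
w(z) = -120 - 4*z (w(z) = 4*(6*(-5) - z) = 4*(-30 - z) = -120 - 4*z)
G = 96 (G = 6*(4*4) = 6*16 = 96)
w(-7) + G*((38 - 74)*(-60 + 19)) = (-120 - 4*(-7)) + 96*((38 - 74)*(-60 + 19)) = (-120 + 28) + 96*(-36*(-41)) = -92 + 96*1476 = -92 + 141696 = 141604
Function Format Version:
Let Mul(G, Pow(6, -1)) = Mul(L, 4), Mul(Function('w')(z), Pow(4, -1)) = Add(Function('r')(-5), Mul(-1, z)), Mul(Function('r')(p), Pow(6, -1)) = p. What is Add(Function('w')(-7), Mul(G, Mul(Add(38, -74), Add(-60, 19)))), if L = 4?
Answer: 141604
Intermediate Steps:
Function('r')(p) = Mul(6, p)
Function('w')(z) = Add(-120, Mul(-4, z)) (Function('w')(z) = Mul(4, Add(Mul(6, -5), Mul(-1, z))) = Mul(4, Add(-30, Mul(-1, z))) = Add(-120, Mul(-4, z)))
G = 96 (G = Mul(6, Mul(4, 4)) = Mul(6, 16) = 96)
Add(Function('w')(-7), Mul(G, Mul(Add(38, -74), Add(-60, 19)))) = Add(Add(-120, Mul(-4, -7)), Mul(96, Mul(Add(38, -74), Add(-60, 19)))) = Add(Add(-120, 28), Mul(96, Mul(-36, -41))) = Add(-92, Mul(96, 1476)) = Add(-92, 141696) = 141604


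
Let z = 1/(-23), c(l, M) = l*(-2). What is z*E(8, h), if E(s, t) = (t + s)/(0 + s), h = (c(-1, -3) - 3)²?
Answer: -9/184 ≈ -0.048913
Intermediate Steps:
c(l, M) = -2*l
z = -1/23 ≈ -0.043478
h = 1 (h = (-2*(-1) - 3)² = (2 - 3)² = (-1)² = 1)
E(s, t) = (s + t)/s
z*E(8, h) = -(8 + 1)/(23*8) = -9/184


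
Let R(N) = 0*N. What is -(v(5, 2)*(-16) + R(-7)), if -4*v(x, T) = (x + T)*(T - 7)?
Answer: 140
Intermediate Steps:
v(x, T) = -(-7 + T)*(T + x)/4 (v(x, T) = -(x + T)*(T - 7)/4 = -(T + x)*(-7 + T)/4 = -(-7 + T)*(T + x)/4)
R(N) = 0
-(v(5, 2)*(-16) + R(-7)) = -((-¼*2² + (7/4)*2 + (7/4)*5 - ¼*2*5)*(-16) + 0) = -((-¼*4 + 7/2 + 35/4 - 5/2)*(-16) + 0) = -((-1 + 7/2 + 35/4 - 5/2)*(-16) + 0) = -((35/4)*(-16) + 0) = -(-140 + 0) = -1*(-140) = 140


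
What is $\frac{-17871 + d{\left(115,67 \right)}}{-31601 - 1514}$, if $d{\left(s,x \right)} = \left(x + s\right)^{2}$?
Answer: $- \frac{15253}{33115} \approx -0.46061$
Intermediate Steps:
$d{\left(s,x \right)} = \left(s + x\right)^{2}$
$\frac{-17871 + d{\left(115,67 \right)}}{-31601 - 1514} = \frac{-17871 + \left(115 + 67\right)^{2}}{-31601 - 1514} = \frac{-17871 + 182^{2}}{-33115} = \left(-17871 + 33124\right) \left(- \frac{1}{33115}\right) = 15253 \left(- \frac{1}{33115}\right) = - \frac{15253}{33115}$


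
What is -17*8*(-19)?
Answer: 2584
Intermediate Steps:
-17*8*(-19) = -136*(-19) = 2584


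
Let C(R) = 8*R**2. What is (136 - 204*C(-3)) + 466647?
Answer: 452095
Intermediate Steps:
(136 - 204*C(-3)) + 466647 = (136 - 1632*(-3)**2) + 466647 = (136 - 1632*9) + 466647 = (136 - 204*72) + 466647 = (136 - 14688) + 466647 = -14552 + 466647 = 452095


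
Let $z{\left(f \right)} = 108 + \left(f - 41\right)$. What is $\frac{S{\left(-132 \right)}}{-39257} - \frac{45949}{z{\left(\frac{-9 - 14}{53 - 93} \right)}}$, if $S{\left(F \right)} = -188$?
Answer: $- \frac{72152287556}{106111671} \approx -679.97$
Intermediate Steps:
$z{\left(f \right)} = 67 + f$ ($z{\left(f \right)} = 108 + \left(-41 + f\right) = 67 + f$)
$\frac{S{\left(-132 \right)}}{-39257} - \frac{45949}{z{\left(\frac{-9 - 14}{53 - 93} \right)}} = - \frac{188}{-39257} - \frac{45949}{67 + \frac{-9 - 14}{53 - 93}} = \left(-188\right) \left(- \frac{1}{39257}\right) - \frac{45949}{67 - \frac{23}{-40}} = \frac{188}{39257} - \frac{45949}{67 - - \frac{23}{40}} = \frac{188}{39257} - \frac{45949}{67 + \frac{23}{40}} = \frac{188}{39257} - \frac{45949}{\frac{2703}{40}} = \frac{188}{39257} - \frac{1837960}{2703} = - \frac{72152287556}{106111671}$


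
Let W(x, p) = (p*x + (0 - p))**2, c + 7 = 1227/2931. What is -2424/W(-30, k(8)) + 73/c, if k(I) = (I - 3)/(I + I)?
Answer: -1140716989/30896150 ≈ -36.921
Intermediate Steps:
c = -6430/977 (c = -7 + 1227/2931 = -7 + 1227*(1/2931) = -7 + 409/977 = -6430/977 ≈ -6.5814)
k(I) = (-3 + I)/(2*I) (k(I) = (-3 + I)/((2*I)) = (-3 + I)*(1/(2*I)) = (-3 + I)/(2*I))
W(x, p) = (-p + p*x)**2 (W(x, p) = (p*x - p)**2 = (-p + p*x)**2)
-2424/W(-30, k(8)) + 73/c = -2424*256/((-1 - 30)**2*(-3 + 8)**2) + 73/(-6430/977) = -2424/(((1/2)*(1/8)*5)**2*(-31)**2) + 73*(-977/6430) = -2424/((5/16)**2*961) - 71321/6430 = -2424/((25/256)*961) - 71321/6430 = -2424/24025/256 - 71321/6430 = -2424*256/24025 - 71321/6430 = -620544/24025 - 71321/6430 = -1140716989/30896150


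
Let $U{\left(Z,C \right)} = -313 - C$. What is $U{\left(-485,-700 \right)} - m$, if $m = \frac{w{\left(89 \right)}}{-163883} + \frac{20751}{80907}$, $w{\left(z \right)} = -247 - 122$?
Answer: $\frac{1709303832377}{4419760627} \approx 386.74$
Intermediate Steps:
$w{\left(z \right)} = -369$ ($w{\left(z \right)} = -247 - 122 = -369$)
$m = \frac{1143530272}{4419760627}$ ($m = - \frac{369}{-163883} + \frac{20751}{80907} = \left(-369\right) \left(- \frac{1}{163883}\right) + 20751 \cdot \frac{1}{80907} = \frac{369}{163883} + \frac{6917}{26969} = \frac{1143530272}{4419760627} \approx 0.25873$)
$U{\left(-485,-700 \right)} - m = \left(-313 - -700\right) - \frac{1143530272}{4419760627} = \left(-313 + 700\right) - \frac{1143530272}{4419760627} = 387 - \frac{1143530272}{4419760627} = \frac{1709303832377}{4419760627}$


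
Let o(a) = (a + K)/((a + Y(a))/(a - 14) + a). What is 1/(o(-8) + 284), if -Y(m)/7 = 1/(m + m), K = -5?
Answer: 245/69996 ≈ 0.0035002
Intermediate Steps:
Y(m) = -7/(2*m) (Y(m) = -7/(m + m) = -7*1/(2*m) = -7/(2*m))
o(a) = (-5 + a)/(a + (a - 7/(2*a))/(-14 + a)) (o(a) = (a - 5)/((a - 7/(2*a))/(a - 14) + a) = (-5 + a)/((a - 7/(2*a))/(-14 + a) + a) = (-5 + a)/(a + (a - 7/(2*a))/(-14 + a)))
1/(o(-8) + 284) = 1/(-2*(-8)*(70 + (-8)**2 - 19*(-8))/(7 - 2*(-8)**2*(-13 - 8)) + 284) = 1/(-2*(-8)*(70 + 64 + 152)/(7 - 2*64*(-21)) + 284) = 1/(-2*(-8)*286/(7 + 2688) + 284) = 1/(-2*(-8)*286/2695 + 284) = 1/(-2*(-8)*1/2695*286 + 284) = 1/(416/245 + 284) = 1/(69996/245) = 245/69996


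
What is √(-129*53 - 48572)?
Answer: I*√55409 ≈ 235.39*I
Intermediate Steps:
√(-129*53 - 48572) = √(-6837 - 48572) = √(-55409) = I*√55409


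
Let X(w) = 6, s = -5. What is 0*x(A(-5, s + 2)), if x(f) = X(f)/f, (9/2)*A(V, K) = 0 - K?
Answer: 0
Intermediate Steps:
A(V, K) = -2*K/9 (A(V, K) = 2*(0 - K)/9 = 2*(-K)/9 = -2*K/9)
x(f) = 6/f
0*x(A(-5, s + 2)) = 0*(6/((-2*(-5 + 2)/9))) = 0*(6/((-2/9*(-3)))) = 0*(6/(⅔)) = 0*(6*(3/2)) = 0*9 = 0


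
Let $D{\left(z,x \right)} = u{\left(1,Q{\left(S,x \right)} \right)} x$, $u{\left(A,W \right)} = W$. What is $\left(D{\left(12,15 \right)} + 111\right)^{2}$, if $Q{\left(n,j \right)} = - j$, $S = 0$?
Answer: $12996$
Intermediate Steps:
$D{\left(z,x \right)} = - x^{2}$ ($D{\left(z,x \right)} = - x x = - x^{2}$)
$\left(D{\left(12,15 \right)} + 111\right)^{2} = \left(- 15^{2} + 111\right)^{2} = \left(\left(-1\right) 225 + 111\right)^{2} = \left(-225 + 111\right)^{2} = \left(-114\right)^{2} = 12996$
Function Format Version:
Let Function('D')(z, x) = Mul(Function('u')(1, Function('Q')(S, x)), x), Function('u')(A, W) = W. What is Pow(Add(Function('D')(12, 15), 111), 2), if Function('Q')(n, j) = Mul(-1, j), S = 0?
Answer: 12996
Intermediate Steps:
Function('D')(z, x) = Mul(-1, Pow(x, 2)) (Function('D')(z, x) = Mul(Mul(-1, x), x) = Mul(-1, Pow(x, 2)))
Pow(Add(Function('D')(12, 15), 111), 2) = Pow(Add(Mul(-1, Pow(15, 2)), 111), 2) = Pow(Add(Mul(-1, 225), 111), 2) = Pow(Add(-225, 111), 2) = Pow(-114, 2) = 12996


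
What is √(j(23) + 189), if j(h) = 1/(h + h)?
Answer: √399970/46 ≈ 13.749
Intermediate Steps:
j(h) = 1/(2*h)
√(j(23) + 189) = √((½)/23 + 189) = √((½)*(1/23) + 189) = √(1/46 + 189) = √(8695/46) = √399970/46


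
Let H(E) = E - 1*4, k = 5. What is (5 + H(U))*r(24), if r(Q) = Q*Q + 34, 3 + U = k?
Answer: 1830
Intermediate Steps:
U = 2 (U = -3 + 5 = 2)
H(E) = -4 + E (H(E) = E - 4 = -4 + E)
r(Q) = 34 + Q² (r(Q) = Q² + 34 = 34 + Q²)
(5 + H(U))*r(24) = (5 + (-4 + 2))*(34 + 24²) = (5 - 2)*(34 + 576) = 3*610 = 1830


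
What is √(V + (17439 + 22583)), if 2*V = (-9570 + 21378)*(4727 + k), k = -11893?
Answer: I*√42268042 ≈ 6501.4*I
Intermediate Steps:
V = -42308064 (V = ((-9570 + 21378)*(4727 - 11893))/2 = (11808*(-7166))/2 = (½)*(-84616128) = -42308064)
√(V + (17439 + 22583)) = √(-42308064 + (17439 + 22583)) = √(-42308064 + 40022) = √(-42268042) = I*√42268042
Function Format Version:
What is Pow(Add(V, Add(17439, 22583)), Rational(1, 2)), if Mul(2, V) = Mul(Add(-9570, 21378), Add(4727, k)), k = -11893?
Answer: Mul(I, Pow(42268042, Rational(1, 2))) ≈ Mul(6501.4, I)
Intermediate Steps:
V = -42308064 (V = Mul(Rational(1, 2), Mul(Add(-9570, 21378), Add(4727, -11893))) = Mul(Rational(1, 2), Mul(11808, -7166)) = Mul(Rational(1, 2), -84616128) = -42308064)
Pow(Add(V, Add(17439, 22583)), Rational(1, 2)) = Pow(Add(-42308064, Add(17439, 22583)), Rational(1, 2)) = Pow(Add(-42308064, 40022), Rational(1, 2)) = Pow(-42268042, Rational(1, 2)) = Mul(I, Pow(42268042, Rational(1, 2)))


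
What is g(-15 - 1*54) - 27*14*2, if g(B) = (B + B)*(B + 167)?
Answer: -14280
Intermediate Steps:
g(B) = 2*B*(167 + B) (g(B) = (2*B)*(167 + B) = 2*B*(167 + B))
g(-15 - 1*54) - 27*14*2 = 2*(-15 - 1*54)*(167 + (-15 - 1*54)) - 27*14*2 = 2*(-15 - 54)*(167 + (-15 - 54)) - 378*2 = 2*(-69)*(167 - 69) - 1*756 = 2*(-69)*98 - 756 = -13524 - 756 = -14280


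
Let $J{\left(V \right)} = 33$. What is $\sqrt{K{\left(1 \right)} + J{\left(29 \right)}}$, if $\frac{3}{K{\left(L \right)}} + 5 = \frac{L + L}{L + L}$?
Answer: $\frac{\sqrt{129}}{2} \approx 5.6789$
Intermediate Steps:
$K{\left(L \right)} = - \frac{3}{4}$ ($K{\left(L \right)} = \frac{3}{-5 + \frac{L + L}{L + L}} = \frac{3}{-5 + \frac{2 L}{2 L}} = \frac{3}{-5 + 2 L \frac{1}{2 L}} = \frac{3}{-5 + 1} = \frac{3}{-4} = 3 \left(- \frac{1}{4}\right) = - \frac{3}{4}$)
$\sqrt{K{\left(1 \right)} + J{\left(29 \right)}} = \sqrt{- \frac{3}{4} + 33} = \sqrt{\frac{129}{4}} = \frac{\sqrt{129}}{2}$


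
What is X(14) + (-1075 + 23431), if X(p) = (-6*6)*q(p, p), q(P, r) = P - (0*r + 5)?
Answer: 22032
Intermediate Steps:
q(P, r) = -5 + P (q(P, r) = P - (0 + 5) = P - 1*5 = P - 5 = -5 + P)
X(p) = 180 - 36*p (X(p) = (-6*6)*(-5 + p) = -36*(-5 + p) = 180 - 36*p)
X(14) + (-1075 + 23431) = (180 - 36*14) + (-1075 + 23431) = (180 - 504) + 22356 = -324 + 22356 = 22032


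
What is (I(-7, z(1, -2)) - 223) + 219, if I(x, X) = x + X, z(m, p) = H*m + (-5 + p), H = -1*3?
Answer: -21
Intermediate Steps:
H = -3
z(m, p) = -5 + p - 3*m (z(m, p) = -3*m + (-5 + p) = -5 + p - 3*m)
I(x, X) = X + x
(I(-7, z(1, -2)) - 223) + 219 = (((-5 - 2 - 3*1) - 7) - 223) + 219 = (((-5 - 2 - 3) - 7) - 223) + 219 = ((-10 - 7) - 223) + 219 = (-17 - 223) + 219 = -240 + 219 = -21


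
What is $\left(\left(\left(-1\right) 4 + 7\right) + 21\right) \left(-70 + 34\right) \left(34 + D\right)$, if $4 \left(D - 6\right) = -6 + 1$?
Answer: $-33480$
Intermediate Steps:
$D = \frac{19}{4}$ ($D = 6 + \frac{-6 + 1}{4} = 6 + \frac{1}{4} \left(-5\right) = 6 - \frac{5}{4} = \frac{19}{4} \approx 4.75$)
$\left(\left(\left(-1\right) 4 + 7\right) + 21\right) \left(-70 + 34\right) \left(34 + D\right) = \left(\left(\left(-1\right) 4 + 7\right) + 21\right) \left(-70 + 34\right) \left(34 + \frac{19}{4}\right) = \left(\left(-4 + 7\right) + 21\right) \left(\left(-36\right) \frac{155}{4}\right) = \left(3 + 21\right) \left(-1395\right) = 24 \left(-1395\right) = -33480$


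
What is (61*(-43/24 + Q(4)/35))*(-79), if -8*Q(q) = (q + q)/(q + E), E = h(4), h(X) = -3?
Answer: 7368251/840 ≈ 8771.7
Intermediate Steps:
E = -3
Q(q) = -q/(4*(-3 + q)) (Q(q) = -(q + q)/(8*(q - 3)) = -2*q/(8*(-3 + q)) = -q/(4*(-3 + q)))
(61*(-43/24 + Q(4)/35))*(-79) = (61*(-43/24 - 1*4/(-12 + 4*4)/35))*(-79) = (61*(-43*1/24 - 1*4/(-12 + 16)*(1/35)))*(-79) = (61*(-43/24 - 1*4/4*(1/35)))*(-79) = (61*(-43/24 - 1*4*1/4*(1/35)))*(-79) = (61*(-43/24 - 1*1/35))*(-79) = (61*(-43/24 - 1/35))*(-79) = (61*(-1529/840))*(-79) = -93269/840*(-79) = 7368251/840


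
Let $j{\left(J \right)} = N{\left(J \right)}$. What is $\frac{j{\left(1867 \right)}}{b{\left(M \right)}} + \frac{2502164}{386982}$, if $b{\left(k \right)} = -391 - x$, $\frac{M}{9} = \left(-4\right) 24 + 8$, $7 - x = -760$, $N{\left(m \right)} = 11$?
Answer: $\frac{482208185}{74687526} \approx 6.4563$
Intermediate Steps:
$j{\left(J \right)} = 11$
$x = 767$ ($x = 7 - -760 = 7 + 760 = 767$)
$M = -792$ ($M = 9 \left(\left(-4\right) 24 + 8\right) = 9 \left(-96 + 8\right) = 9 \left(-88\right) = -792$)
$b{\left(k \right)} = -1158$ ($b{\left(k \right)} = -391 - 767 = -1158$)
$\frac{j{\left(1867 \right)}}{b{\left(M \right)}} + \frac{2502164}{386982} = \frac{11}{-1158} + \frac{2502164}{386982} = 11 \left(- \frac{1}{1158}\right) + 2502164 \cdot \frac{1}{386982} = - \frac{11}{1158} + \frac{1251082}{193491} = \frac{482208185}{74687526}$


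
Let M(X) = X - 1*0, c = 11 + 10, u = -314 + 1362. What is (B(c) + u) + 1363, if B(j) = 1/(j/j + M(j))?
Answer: 53043/22 ≈ 2411.0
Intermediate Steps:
u = 1048
c = 21
M(X) = X (M(X) = X + 0 = X)
B(j) = 1/(1 + j) (B(j) = 1/(j/j + j) = 1/(1 + j))
(B(c) + u) + 1363 = (1/(1 + 21) + 1048) + 1363 = (1/22 + 1048) + 1363 = 23057/22 + 1363 = 53043/22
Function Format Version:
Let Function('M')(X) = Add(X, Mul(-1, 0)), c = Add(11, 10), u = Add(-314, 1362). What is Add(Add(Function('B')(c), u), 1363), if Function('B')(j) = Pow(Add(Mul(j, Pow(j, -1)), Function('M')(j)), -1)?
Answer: Rational(53043, 22) ≈ 2411.0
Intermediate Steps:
u = 1048
c = 21
Function('M')(X) = X (Function('M')(X) = Add(X, 0) = X)
Function('B')(j) = Pow(Add(1, j), -1) (Function('B')(j) = Pow(Add(Mul(j, Pow(j, -1)), j), -1) = Pow(Add(1, j), -1))
Add(Add(Function('B')(c), u), 1363) = Add(Add(Pow(Add(1, 21), -1), 1048), 1363) = Add(Add(Pow(22, -1), 1048), 1363) = Add(Add(Rational(1, 22), 1048), 1363) = Add(Rational(23057, 22), 1363) = Rational(53043, 22)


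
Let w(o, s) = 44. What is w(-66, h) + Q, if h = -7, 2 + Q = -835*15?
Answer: -12483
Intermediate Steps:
Q = -12527 (Q = -2 - 835*15 = -2 - 12525 = -12527)
w(-66, h) + Q = 44 - 12527 = -12483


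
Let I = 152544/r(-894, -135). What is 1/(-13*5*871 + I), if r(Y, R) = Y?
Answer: -149/8461059 ≈ -1.7610e-5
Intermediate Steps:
I = -25424/149 (I = 152544/(-894) = 152544*(-1/894) = -25424/149 ≈ -170.63)
1/(-13*5*871 + I) = 1/(-13*5*871 - 25424/149) = 1/(-65*871 - 25424/149) = 1/(-56615 - 25424/149) = 1/(-8461059/149) = -149/8461059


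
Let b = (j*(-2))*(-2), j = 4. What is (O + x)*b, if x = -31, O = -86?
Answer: -1872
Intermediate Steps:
b = 16 (b = (4*(-2))*(-2) = -8*(-2) = 16)
(O + x)*b = (-86 - 31)*16 = -117*16 = -1872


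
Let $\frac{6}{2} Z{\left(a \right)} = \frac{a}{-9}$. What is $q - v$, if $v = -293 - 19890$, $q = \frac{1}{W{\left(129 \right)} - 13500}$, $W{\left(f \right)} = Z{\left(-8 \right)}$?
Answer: $\frac{7356542009}{364492} \approx 20183.0$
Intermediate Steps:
$Z{\left(a \right)} = - \frac{a}{27}$ ($Z{\left(a \right)} = \frac{a \frac{1}{-9}}{3} = \frac{a \left(- \frac{1}{9}\right)}{3} = \frac{\left(- \frac{1}{9}\right) a}{3} = - \frac{a}{27}$)
$W{\left(f \right)} = \frac{8}{27}$ ($W{\left(f \right)} = \left(- \frac{1}{27}\right) \left(-8\right) = \frac{8}{27}$)
$q = - \frac{27}{364492}$ ($q = \frac{1}{\frac{8}{27} - 13500} = \frac{1}{- \frac{364492}{27}} = - \frac{27}{364492} \approx -7.4076 \cdot 10^{-5}$)
$v = -20183$
$q - v = - \frac{27}{364492} - -20183 = - \frac{27}{364492} + 20183 = \frac{7356542009}{364492}$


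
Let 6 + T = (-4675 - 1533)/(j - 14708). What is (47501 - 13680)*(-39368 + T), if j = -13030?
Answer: -18468799260542/13869 ≈ -1.3317e+9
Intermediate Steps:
T = -80110/13869 (T = -6 + (-4675 - 1533)/(-13030 - 14708) = -6 - 6208/(-27738) = -6 - 6208*(-1/27738) = -6 + 3104/13869 = -80110/13869 ≈ -5.7762)
(47501 - 13680)*(-39368 + T) = (47501 - 13680)*(-39368 - 80110/13869) = 33821*(-546074902/13869) = -18468799260542/13869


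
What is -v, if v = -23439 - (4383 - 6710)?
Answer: 21112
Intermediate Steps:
v = -21112 (v = -23439 - 1*(-2327) = -23439 + 2327 = -21112)
-v = -1*(-21112) = 21112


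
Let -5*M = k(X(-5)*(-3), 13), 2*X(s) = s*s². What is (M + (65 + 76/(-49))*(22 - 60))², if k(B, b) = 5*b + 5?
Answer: 14120093584/2401 ≈ 5.8809e+6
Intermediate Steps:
X(s) = s³/2 (X(s) = (s*s²)/2 = s³/2)
k(B, b) = 5 + 5*b
M = -14 (M = -(5 + 5*13)/5 = -(5 + 65)/5 = -⅕*70 = -14)
(M + (65 + 76/(-49))*(22 - 60))² = (-14 + (65 + 76/(-49))*(22 - 60))² = (-14 + (65 + 76*(-1/49))*(-38))² = (-14 + (65 - 76/49)*(-38))² = (-14 + (3109/49)*(-38))² = (-14 - 118142/49)² = (-118828/49)² = 14120093584/2401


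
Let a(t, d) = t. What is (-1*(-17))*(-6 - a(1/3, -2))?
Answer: -323/3 ≈ -107.67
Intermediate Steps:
(-1*(-17))*(-6 - a(1/3, -2)) = (-1*(-17))*(-6 - 1/3) = 17*(-6 - 1*1/3) = 17*(-6 - 1/3) = 17*(-19/3) = -323/3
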